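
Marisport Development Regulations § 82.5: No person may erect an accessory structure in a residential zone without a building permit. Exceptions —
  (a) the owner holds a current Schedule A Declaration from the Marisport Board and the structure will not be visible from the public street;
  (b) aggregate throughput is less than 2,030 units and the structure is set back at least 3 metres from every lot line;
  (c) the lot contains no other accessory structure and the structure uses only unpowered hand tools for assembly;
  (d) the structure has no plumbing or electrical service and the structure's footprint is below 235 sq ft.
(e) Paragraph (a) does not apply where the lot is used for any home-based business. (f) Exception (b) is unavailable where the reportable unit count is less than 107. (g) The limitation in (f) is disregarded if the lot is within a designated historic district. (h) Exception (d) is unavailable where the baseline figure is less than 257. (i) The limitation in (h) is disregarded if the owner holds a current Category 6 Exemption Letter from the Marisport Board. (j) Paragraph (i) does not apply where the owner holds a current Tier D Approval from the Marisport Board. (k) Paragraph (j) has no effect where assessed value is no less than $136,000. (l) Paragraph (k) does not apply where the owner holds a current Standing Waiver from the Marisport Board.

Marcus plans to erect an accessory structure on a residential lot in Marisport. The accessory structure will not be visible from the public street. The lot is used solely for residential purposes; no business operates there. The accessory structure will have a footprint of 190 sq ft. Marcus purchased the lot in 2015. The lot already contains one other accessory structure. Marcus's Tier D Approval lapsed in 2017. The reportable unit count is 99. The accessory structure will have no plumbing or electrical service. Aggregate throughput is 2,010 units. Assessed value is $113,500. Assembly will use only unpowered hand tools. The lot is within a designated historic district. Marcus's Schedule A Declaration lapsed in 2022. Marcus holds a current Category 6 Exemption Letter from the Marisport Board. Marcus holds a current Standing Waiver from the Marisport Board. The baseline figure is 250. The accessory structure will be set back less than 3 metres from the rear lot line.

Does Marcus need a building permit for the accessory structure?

No — exception (d) applies; Marcus does not need a building permit.

Exception (a) fails — the Schedule A Declaration is not current.
Exception (b) fails — the rear setback is under 3 m.
Exception (c) fails — the lot already has another accessory structure.
Exception (d)'s conditions are all satisfied: there is no plumbing or electrical service; the structure's footprint is 190 sq ft, below the 235 sq ft limit. Considering the limiting provisions: (h) is engaged (the baseline figure is 250, less than the 257 limit), but is displaced by (i): (i) operates against (h): a current Category 6 Exemption Letter is held. (j), which would lift (i), is not triggered — the Tier D Approval is not current. So (d) applies.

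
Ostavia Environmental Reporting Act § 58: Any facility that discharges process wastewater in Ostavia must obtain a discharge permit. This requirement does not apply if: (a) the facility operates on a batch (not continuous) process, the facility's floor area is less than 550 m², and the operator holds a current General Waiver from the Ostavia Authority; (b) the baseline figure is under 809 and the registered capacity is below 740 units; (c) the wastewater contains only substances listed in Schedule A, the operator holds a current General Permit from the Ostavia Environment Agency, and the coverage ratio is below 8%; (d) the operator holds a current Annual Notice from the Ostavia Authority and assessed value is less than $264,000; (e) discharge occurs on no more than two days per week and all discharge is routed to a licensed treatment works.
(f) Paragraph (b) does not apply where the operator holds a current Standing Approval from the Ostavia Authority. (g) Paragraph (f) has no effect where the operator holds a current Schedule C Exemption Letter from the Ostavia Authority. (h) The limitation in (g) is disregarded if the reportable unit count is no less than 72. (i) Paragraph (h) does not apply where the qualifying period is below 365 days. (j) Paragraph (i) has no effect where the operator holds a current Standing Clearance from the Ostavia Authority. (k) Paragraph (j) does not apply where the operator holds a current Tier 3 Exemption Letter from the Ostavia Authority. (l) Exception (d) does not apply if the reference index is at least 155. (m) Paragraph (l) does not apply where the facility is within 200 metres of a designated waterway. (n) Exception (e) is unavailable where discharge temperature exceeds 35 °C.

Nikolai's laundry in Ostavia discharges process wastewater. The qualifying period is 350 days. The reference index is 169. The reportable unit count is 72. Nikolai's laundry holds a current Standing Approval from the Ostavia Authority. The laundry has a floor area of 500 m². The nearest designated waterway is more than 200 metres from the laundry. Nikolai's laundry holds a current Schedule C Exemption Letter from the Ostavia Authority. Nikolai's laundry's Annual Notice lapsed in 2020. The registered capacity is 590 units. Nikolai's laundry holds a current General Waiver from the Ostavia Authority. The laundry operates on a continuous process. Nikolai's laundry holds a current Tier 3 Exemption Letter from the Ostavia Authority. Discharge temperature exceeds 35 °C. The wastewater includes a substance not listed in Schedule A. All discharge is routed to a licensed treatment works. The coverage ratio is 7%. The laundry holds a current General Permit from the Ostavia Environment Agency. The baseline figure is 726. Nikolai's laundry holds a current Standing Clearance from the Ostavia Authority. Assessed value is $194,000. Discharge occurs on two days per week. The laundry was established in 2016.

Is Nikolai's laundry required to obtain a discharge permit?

Exception (a) requires that the facility operates on a batch (not continuous) process; but the facility operates on a continuous process, so (a) is unavailable.
Exception (b): the baseline figure is 726, under the 809 limit; the registered capacity is 590 units, below the 740 units limit — every condition holds. As to paragraphs (f)–(k): (f) would limit (b) — a current Standing Approval is held — but (g) sets (f) aside: (g) operates against (f): a current Schedule C Exemption Letter is held. (h) would limit (g) — the reportable unit count is 72, meeting the 72 threshold — but (i) sets (h) aside: (i) is engaged — the qualifying period is 350 days, below the 365 days limit. (j) applies (a current Standing Clearance is held), but is overridden by (k): (k) operates — a current Tier 3 Exemption Letter is held. So (b) applies.
Exception (c) requires that the wastewater contains only substances listed in Schedule A; but the wastewater includes a non-Schedule-A substance, so (c) is unavailable.
Exception (d) requires that the operator holds a current Annual Notice from the Ostavia Authority; but the Annual Notice is not current, so (d) is unavailable.
Exception (e) is satisfied on its face — discharge occurs on no more than two days per week; discharge is routed to a licensed treatment works. Turning to paragraph (n): (n) applies — discharge temperature exceeds 35 °C. (e) is therefore removed.

No — exception (b) applies; Nikolai's laundry is not required to obtain a discharge permit.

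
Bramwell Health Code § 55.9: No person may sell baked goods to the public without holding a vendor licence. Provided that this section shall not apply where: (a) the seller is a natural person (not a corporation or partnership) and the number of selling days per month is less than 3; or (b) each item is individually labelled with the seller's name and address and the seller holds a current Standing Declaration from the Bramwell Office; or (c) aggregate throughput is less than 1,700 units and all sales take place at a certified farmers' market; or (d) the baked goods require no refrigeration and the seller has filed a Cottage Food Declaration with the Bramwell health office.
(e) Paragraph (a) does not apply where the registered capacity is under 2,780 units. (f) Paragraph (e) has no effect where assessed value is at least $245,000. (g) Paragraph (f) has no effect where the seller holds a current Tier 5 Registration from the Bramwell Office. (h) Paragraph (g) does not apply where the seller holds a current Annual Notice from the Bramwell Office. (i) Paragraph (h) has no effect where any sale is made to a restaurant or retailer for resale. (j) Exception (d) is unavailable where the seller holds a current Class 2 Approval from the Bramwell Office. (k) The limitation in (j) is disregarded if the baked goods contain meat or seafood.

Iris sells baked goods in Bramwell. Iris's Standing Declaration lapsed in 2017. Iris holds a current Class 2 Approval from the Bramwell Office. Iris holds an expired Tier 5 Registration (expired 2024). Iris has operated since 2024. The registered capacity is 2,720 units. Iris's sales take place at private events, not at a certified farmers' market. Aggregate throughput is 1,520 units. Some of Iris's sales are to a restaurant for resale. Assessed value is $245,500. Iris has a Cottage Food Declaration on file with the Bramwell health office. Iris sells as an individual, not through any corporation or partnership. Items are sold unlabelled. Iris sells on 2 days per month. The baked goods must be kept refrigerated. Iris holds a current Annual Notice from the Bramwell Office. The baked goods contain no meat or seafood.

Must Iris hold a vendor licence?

All of (a)'s requirements are met (the seller is a natural person; the number of selling days per month is 2, less than the 3 limit). Considering the limiting provisions: (e) would limit (a) — the registered capacity is 2,720 units, under the 2,780 units limit — but (f) sets (e) aside: (f) operates against (e): assessed value is $245,500, meeting the $245,000 threshold. (g), which would lift (f), is not triggered — the Tier 5 Registration is not current. So (a) applies.
Exception (b) does not apply: items are sold unlabelled.
Exception (c) fails — sales are at private events, not a certified farmers' market.
Exception (d) requires that the baked goods require no refrigeration; but the baked goods require refrigeration, so (d) is unavailable.

No — exception (a) applies; Iris is not required to hold a vendor licence.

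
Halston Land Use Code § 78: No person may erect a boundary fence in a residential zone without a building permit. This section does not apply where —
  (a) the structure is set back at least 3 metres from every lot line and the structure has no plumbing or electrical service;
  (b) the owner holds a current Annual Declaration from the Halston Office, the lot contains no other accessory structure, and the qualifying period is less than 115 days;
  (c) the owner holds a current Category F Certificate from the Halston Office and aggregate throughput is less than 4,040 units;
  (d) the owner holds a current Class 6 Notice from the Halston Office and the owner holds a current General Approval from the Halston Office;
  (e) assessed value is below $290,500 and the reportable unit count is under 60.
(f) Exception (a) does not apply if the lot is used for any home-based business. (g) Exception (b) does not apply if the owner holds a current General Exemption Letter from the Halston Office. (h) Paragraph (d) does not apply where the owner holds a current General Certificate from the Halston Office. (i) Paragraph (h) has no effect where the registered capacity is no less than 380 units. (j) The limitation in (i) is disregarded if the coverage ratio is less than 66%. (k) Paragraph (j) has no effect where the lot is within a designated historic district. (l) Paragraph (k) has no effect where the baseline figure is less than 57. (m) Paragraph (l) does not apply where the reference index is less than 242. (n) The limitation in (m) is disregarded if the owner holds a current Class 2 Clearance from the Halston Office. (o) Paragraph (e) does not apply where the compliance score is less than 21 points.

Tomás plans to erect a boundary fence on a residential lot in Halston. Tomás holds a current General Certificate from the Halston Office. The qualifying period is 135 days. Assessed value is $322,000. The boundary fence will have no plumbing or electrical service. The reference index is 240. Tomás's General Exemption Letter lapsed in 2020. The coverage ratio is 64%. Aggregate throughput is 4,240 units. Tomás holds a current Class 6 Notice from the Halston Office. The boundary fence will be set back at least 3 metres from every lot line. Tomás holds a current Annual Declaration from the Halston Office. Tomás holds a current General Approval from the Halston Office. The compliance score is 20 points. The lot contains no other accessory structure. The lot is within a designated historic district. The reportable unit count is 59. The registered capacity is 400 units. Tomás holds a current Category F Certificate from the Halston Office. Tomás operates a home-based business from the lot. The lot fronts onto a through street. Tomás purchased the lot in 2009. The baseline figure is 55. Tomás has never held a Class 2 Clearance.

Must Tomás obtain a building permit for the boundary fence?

Exception (a): the setback is at least 3 m on every side; there is no plumbing or electrical service — every condition holds. However, paragraph (f) must be considered: (f) operates against (a): a home-based business operates on the lot. (a) is therefore removed.
Exception (b) fails — the qualifying period is 135 days, not less than 115 days.
Exception (c) requires that aggregate throughput is less than 4,040 units; but aggregate throughput is 4,240 units, not less than 4,040 units, so (c) is unavailable.
Exception (d) is satisfied on its face — a current Class 6 Notice is held; a current General Approval is held. Under paragraphs (h)–(n): (h) would limit (d) — a current General Certificate is held — but (i) sets (h) aside: (i) is engaged — the registered capacity is 400 units, meeting the 380 units threshold. (j) would limit (i) — the coverage ratio is 64%, less than the 66% limit — but (k) sets (j) aside: (k) applies — the lot is in a historic district. (l) operates (the baseline figure is 55, less than the 57 limit), but is displaced by (m): (m) operates against (l): the reference index is 240, less than the 242 limit. (n) is inapplicable (the Class 2 Clearance is not current), so (m) stands. (d) remains available.
Exception (e) does not apply: assessed value is $322,000, not below $290,500.

No — exception (d) applies; Tomás does not need a building permit.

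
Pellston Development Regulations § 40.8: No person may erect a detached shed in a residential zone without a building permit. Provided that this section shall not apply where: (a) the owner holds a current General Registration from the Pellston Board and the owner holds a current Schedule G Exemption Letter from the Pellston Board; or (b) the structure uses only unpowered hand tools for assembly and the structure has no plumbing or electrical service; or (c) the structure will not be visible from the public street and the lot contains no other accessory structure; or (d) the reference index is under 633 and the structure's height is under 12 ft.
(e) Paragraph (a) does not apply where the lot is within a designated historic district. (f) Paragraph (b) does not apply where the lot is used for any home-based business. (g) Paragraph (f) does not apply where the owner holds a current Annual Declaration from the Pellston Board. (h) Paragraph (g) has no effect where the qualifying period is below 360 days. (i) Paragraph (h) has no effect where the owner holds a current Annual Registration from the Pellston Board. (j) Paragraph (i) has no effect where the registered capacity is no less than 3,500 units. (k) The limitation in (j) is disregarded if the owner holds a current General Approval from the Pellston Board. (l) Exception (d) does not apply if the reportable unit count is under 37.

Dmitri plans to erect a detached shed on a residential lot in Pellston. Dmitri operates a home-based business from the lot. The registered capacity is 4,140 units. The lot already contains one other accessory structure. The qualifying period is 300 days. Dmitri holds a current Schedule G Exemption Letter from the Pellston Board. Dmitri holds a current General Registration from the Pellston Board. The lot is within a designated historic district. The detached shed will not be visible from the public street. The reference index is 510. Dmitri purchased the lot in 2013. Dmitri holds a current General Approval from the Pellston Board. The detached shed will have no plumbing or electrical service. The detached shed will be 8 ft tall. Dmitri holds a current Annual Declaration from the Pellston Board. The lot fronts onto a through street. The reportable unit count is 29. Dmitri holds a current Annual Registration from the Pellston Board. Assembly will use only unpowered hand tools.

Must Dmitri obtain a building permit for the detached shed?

No — exception (b) applies; Dmitri does not need a building permit.

Exception (a): a current General Registration is held; a current Schedule G Exemption Letter is held — every condition holds. But: (e) is engaged — the lot is in a historic district. So (a) is unavailable.
Exception (b): assembly uses only hand tools; there is no plumbing or electrical service — every condition holds. Applying paragraphs (f)–(k): (f) is triggered (a home-based business operates on the lot), but is displaced by (g): (g) operates — a current Annual Declaration is held. (h) would limit (g) — the qualifying period is 300 days, below the 360 days limit — but (i) sets (h) aside: (i) operates against (h): a current Annual Registration is held. (j) would limit (i) — the registered capacity is 4,140 units, meeting the 3,500 units threshold — but (k) sets (j) aside: (k) operates against (j): a current General Approval is held. Exception (b) stands.
Exception (c) fails — the lot already has another accessory structure.
Exception (d): the reference index is 510, under the 633 limit; the structure's height is 8 ft, under the 12 ft limit — every condition holds. Turning to paragraph (l): (l) operates against (d): the reportable unit count is 29, under the 37 limit. Exception (d) does not apply.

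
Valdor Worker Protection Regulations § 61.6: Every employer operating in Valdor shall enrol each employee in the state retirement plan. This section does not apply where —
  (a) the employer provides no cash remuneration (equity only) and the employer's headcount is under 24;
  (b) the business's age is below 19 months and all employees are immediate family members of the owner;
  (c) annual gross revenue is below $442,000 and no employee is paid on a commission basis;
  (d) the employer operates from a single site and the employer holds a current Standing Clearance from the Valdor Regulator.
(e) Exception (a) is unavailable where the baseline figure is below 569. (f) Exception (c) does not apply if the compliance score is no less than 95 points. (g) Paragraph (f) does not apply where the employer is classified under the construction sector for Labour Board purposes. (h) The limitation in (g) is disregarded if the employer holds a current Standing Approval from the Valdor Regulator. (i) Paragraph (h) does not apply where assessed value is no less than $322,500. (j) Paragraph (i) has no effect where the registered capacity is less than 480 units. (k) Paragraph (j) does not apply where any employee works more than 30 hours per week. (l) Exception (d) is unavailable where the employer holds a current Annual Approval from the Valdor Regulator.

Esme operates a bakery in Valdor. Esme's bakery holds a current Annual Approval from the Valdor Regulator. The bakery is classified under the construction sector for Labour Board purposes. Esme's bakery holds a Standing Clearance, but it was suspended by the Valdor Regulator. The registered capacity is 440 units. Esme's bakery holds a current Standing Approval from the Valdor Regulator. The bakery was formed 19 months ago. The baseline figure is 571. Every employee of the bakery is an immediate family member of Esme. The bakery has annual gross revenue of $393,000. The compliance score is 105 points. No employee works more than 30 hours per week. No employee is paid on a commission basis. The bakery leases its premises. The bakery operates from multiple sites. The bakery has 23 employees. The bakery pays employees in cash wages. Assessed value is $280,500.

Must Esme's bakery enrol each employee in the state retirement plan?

Yes — Esme's bakery must enrol each employee in the state retirement plan.

Exception (a) requires that the employer provides no cash remuneration (equity only); but employees are paid cash wages, so (a) is unavailable.
Exception (b) fails — the business's age is 19 months, not below 19 months.
All of (c)'s requirements are met (annual gross revenue is $393,000, below the $442,000 limit; no employee is paid on commission). But: (f) operates against (c): the compliance score is 105 points, meeting the 95 points threshold. (g) would limit (f) — the bakery is classified under the construction sector — but (h) sets (g) aside: (h) applies — a current Standing Approval is held. (i), which would lift (h), is inapplicable — assessed value is $280,500, short of $322,500. So (c) is unavailable.
Exception (d) does not apply: the employer operates from multiple sites.
No exception is made out. Esme's bakery falls within the general rule.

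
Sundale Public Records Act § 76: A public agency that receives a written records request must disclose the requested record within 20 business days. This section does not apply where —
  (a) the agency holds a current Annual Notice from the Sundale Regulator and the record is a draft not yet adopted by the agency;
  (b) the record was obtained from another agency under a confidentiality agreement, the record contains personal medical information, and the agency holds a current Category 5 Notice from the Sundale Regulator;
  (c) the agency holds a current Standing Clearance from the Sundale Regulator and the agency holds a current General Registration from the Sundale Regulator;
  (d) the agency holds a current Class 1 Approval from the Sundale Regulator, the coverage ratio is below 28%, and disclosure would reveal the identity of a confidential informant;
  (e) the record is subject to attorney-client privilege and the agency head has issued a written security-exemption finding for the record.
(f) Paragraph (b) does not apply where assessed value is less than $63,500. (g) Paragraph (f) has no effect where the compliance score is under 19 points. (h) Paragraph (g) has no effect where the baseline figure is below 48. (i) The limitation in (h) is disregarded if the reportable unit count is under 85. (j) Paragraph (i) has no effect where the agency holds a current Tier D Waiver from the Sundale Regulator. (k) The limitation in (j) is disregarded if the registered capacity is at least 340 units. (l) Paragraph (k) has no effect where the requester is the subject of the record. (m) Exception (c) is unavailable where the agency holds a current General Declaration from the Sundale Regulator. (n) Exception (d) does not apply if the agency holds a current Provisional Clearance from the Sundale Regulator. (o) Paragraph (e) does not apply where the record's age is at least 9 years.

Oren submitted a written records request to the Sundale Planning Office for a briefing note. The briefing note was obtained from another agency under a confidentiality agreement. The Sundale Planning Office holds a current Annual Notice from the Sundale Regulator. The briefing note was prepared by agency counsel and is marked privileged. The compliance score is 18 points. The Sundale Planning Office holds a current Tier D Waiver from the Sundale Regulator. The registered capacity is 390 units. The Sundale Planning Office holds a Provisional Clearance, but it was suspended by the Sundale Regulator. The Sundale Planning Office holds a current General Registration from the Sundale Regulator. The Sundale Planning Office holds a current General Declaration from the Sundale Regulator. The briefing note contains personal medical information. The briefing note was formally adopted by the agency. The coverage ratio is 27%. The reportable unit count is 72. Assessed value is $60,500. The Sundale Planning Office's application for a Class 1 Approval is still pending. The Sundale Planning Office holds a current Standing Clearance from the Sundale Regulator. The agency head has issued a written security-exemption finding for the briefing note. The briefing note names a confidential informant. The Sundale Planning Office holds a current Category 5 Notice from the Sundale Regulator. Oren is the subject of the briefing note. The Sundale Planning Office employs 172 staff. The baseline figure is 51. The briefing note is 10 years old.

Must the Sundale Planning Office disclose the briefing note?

No — exception (b) applies; the Sundale Planning Office is not required to disclose the briefing note.

Exception (a) requires that the record is a draft not yet adopted by the agency; but the briefing note has been formally adopted, so (a) is unavailable.
Exception (b)'s conditions are all satisfied: the briefing note was obtained under a confidentiality agreement; the briefing note contains personal medical information; a current Category 5 Notice is held. Considering the limiting provisions: (f) would limit (b) — assessed value is $60,500, less than the $63,500 limit — but (g) sets (f) aside: (g) applies — the compliance score is 18 points, under the 19 points limit. (h), which would lift (g), is not triggered — the baseline figure is 51, not below 48. (b) remains available.
Exception (c)'s conditions are all satisfied: a current Standing Clearance is held; a current General Registration is held. But: (m) is triggered — a current General Declaration is held. Exception (c) does not apply.
Exception (d) requires that the agency holds a current Class 1 Approval from the Sundale Regulator; but there is no Class 1 Approval in force, so (d) is unavailable.
Exception (e)'s conditions are all satisfied: the briefing note is privileged; a written security-exemption finding has been issued. But: (o) operates against (e): the record's age is 10 years, meeting the 9 years threshold. Exception (e) does not apply.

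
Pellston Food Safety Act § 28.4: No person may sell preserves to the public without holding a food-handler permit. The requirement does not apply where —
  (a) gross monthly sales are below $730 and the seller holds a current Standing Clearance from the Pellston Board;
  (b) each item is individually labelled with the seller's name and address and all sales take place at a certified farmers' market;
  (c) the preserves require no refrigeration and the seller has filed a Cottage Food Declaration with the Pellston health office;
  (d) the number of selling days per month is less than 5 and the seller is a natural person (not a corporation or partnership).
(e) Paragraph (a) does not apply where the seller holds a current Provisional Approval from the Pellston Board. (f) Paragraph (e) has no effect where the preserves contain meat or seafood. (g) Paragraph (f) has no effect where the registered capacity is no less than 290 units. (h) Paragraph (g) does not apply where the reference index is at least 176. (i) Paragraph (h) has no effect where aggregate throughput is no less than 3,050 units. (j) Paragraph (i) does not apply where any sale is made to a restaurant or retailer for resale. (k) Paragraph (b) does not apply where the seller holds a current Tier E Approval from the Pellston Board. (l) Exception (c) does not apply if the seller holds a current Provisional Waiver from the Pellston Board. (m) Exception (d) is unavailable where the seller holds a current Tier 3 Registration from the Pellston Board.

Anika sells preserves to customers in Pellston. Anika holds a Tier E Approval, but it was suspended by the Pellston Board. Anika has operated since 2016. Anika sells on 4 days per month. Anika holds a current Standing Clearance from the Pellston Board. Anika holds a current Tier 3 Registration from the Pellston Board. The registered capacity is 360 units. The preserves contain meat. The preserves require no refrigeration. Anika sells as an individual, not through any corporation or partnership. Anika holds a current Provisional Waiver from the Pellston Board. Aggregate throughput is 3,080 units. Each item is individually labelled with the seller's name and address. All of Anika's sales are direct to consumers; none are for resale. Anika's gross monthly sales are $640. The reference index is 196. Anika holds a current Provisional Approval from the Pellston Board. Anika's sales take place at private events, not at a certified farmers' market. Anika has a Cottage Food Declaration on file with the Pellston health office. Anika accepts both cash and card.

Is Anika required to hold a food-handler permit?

Exception (a)'s conditions are all satisfied: gross monthly sales are $640, below the $730 limit; a current Standing Clearance is held. Turning to paragraphs (e)–(j): (e) is engaged — a current Provisional Approval is held. (f) would limit (e) — the preserves contain meat — but (g) sets (f) aside: (g) operates — the registered capacity is 360 units, meeting the 290 units threshold. (h) operates (the reference index is 196, meeting the 176 threshold), but is itself disapplied by (i): (i) operates against (h): aggregate throughput is 3,080 units, meeting the 3,050 units threshold. (j), which would lift (i), is not triggered — no sales are for resale. Exception (a) does not apply.
Exception (b) does not apply: sales are at private events, not a certified farmers' market.
All of (c)'s requirements are met (the preserves are shelf-stable; a Cottage Food Declaration is on file). But: (l) applies — a current Provisional Waiver is held. So (c) is unavailable.
All of (d)'s requirements are met (the number of selling days per month is 4, less than the 5 limit; the seller is a natural person). But: (m) operates against (d): a current Tier 3 Registration is held. So (d) is unavailable.
No exception displaces § 28.4.

Yes — Anika must hold a food-handler permit.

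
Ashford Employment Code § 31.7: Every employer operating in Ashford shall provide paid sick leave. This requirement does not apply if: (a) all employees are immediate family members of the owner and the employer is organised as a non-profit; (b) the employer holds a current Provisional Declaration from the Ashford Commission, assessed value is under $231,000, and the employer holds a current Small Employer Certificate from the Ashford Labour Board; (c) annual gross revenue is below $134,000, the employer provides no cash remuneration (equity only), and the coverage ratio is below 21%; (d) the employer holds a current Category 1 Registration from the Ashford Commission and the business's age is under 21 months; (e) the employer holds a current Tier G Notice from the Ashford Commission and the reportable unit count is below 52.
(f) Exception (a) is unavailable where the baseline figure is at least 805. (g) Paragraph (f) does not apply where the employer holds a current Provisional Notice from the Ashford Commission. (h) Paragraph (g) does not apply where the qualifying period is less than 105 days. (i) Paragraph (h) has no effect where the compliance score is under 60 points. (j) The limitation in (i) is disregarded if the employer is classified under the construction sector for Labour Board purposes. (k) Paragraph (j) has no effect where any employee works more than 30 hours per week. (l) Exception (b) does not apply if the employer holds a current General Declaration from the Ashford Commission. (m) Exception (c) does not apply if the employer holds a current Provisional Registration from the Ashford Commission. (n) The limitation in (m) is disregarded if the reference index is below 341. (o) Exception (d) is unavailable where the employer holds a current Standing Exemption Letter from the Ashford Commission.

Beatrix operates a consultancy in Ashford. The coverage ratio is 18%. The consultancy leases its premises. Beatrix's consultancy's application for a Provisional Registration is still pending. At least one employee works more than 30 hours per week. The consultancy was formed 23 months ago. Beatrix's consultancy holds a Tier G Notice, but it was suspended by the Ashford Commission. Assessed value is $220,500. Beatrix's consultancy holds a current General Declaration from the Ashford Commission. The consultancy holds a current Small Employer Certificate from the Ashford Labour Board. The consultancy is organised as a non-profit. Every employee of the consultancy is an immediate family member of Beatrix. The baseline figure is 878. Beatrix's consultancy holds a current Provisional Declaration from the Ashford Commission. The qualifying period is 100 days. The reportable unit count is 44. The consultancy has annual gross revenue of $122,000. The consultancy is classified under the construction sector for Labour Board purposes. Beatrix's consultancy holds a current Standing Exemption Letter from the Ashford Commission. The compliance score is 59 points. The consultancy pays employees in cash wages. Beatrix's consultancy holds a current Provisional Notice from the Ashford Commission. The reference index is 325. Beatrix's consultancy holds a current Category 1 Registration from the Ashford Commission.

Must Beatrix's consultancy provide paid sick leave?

Exception (a)'s conditions are all satisfied: every employee is an immediate family member; the employer is a non-profit. As to paragraphs (f)–(k): (f) would limit (a) — the baseline figure is 878, meeting the 805 threshold — but (g) sets (f) aside: (g) operates against (f): a current Provisional Notice is held. (h) applies (the qualifying period is 100 days, less than the 105 days limit), but is itself disapplied by (i): (i) operates against (h): the compliance score is 59 points, under the 60 points limit. (j) is engaged (the consultancy is classified under the construction sector), but yields to (k): (k) operates against (j): at least one employee exceeds 30 hours/week. Exception (a) stands.
Exception (b): a current Provisional Declaration is held; assessed value is $220,500, under the $231,000 limit; a current Small Employer Certificate is held — every condition holds. However, paragraph (l) must be considered: (l) operates against (b): a current General Declaration is held. Exception (b) does not apply.
Exception (c) does not apply: employees are paid cash wages.
Exception (d) requires that the business's age is under 21 months; but the business's age is 23 months, not under 21 months, so (d) is unavailable.
Exception (e) fails — there is no Tier G Notice in force.

No — exception (a) applies; Beatrix's consultancy is not required to provide paid sick leave.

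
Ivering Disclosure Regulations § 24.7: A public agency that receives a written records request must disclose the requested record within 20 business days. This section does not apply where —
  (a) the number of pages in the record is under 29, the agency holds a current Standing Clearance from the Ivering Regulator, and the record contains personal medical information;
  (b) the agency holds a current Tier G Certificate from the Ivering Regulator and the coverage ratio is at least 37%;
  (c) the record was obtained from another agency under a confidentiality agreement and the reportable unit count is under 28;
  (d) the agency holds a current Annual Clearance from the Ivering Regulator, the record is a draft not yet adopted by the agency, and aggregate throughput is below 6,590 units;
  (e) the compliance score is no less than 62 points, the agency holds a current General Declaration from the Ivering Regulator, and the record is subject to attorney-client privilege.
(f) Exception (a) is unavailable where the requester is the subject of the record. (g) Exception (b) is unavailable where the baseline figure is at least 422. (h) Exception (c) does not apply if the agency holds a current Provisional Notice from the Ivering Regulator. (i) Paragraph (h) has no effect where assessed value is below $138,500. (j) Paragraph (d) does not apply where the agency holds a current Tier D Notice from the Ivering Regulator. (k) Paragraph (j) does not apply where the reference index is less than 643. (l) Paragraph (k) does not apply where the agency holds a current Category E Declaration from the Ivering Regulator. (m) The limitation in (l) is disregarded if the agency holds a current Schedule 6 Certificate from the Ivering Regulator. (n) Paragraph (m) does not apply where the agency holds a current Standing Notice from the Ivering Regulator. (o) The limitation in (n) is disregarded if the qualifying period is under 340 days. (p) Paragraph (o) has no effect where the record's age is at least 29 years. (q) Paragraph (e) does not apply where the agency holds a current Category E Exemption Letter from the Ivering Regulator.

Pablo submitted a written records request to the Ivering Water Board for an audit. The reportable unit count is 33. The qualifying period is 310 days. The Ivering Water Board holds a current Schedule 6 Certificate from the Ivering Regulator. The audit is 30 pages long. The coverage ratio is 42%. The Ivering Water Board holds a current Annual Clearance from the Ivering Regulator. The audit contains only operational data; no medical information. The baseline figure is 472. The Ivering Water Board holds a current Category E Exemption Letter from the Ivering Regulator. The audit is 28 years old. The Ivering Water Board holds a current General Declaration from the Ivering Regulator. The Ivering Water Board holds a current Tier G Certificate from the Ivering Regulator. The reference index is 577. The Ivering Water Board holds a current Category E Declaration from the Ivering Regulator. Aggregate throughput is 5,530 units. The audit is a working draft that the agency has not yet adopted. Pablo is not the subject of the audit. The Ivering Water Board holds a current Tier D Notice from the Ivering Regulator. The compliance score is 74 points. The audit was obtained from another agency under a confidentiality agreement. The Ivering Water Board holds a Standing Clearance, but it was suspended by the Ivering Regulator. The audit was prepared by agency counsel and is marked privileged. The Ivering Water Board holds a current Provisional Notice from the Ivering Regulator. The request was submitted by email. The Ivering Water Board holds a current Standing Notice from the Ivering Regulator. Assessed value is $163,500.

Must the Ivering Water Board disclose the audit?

No — exception (d) applies; the Ivering Water Board is not required to disclose the audit.

Exception (a) requires that the number of pages in the record is under 29; but the number of pages in the record is 30, not under 29, so (a) is unavailable.
Exception (b): a current Tier G Certificate is held; the coverage ratio is 42%, meeting the 37% threshold — every condition holds. But: (g) operates against (b): the baseline figure is 472, meeting the 422 threshold. So (b) is unavailable.
Exception (c) requires that the reportable unit count is under 28; but the reportable unit count is 33, not under 28, so (c) is unavailable.
Exception (d) is satisfied on its face — a current Annual Clearance is held; the audit is an unadopted draft; aggregate throughput is 5,530 units, below the 6,590 units limit. As to paragraphs (j)–(p): (j) is engaged (a current Tier D Notice is held), but is itself disapplied by (k): (k) applies — the reference index is 577, less than the 643 limit. (l) is triggered (a current Category E Declaration is held), but is overridden by (m): (m) is triggered — a current Schedule 6 Certificate is held. (n) operates (a current Standing Notice is held), but is displaced by (o): (o) operates against (n): the qualifying period is 310 days, under the 340 days limit. (p) is inapplicable (the record's age is 28 years, short of 29 years), so (o) stands. So (d) applies.
Exception (e)'s conditions are all satisfied: the compliance score is 74 points, meeting the 62 points threshold; a current General Declaration is held; the audit is privileged. Turning to paragraph (q): (q) operates against (e): a current Category E Exemption Letter is held. Exception (e) does not apply.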